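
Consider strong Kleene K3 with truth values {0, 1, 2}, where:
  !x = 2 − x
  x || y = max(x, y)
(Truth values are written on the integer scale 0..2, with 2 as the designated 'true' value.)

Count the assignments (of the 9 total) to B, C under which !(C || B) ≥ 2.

1

B = 0, C = 0 ↦ 2  ≥
B = 0, C = 1 ↦ 1  <
B = 0, C = 2 ↦ 0  <
B = 1, C = 0 ↦ 1  <
B = 1, C = 1 ↦ 1  <
B = 1, C = 2 ↦ 0  <
B = 2, C = 0 ↦ 0  <
B = 2, C = 1 ↦ 0  <
B = 2, C = 2 ↦ 0  <
So 1 of the 9 assignments meets the threshold.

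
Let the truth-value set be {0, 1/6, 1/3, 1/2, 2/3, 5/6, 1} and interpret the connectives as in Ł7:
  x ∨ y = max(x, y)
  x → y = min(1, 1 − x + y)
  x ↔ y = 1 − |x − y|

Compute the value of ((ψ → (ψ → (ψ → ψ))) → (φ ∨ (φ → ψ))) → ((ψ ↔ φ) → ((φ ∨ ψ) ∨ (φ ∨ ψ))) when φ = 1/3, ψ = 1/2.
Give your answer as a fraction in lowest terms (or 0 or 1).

2/3

ψ → ψ = 1/2 → 1/2 = 1
ψ → (ψ → ψ) = 1/2 → 1 = 1
ψ → (ψ → (ψ → ψ)) = 1/2 → 1 = 1
φ → ψ = 1/3 → 1/2 = 1
φ ∨ (φ → ψ) = 1/3 ∨ 1 = 1
(ψ → (ψ → (ψ → ψ))) → (φ ∨ (φ → ψ)) = 1 → 1 = 1
ψ ↔ φ = 1/2 ↔ 1/3 = 5/6
φ ∨ ψ = 1/3 ∨ 1/2 = 1/2
φ ∨ ψ = 1/3 ∨ 1/2 = 1/2
(φ ∨ ψ) ∨ (φ ∨ ψ) = 1/2 ∨ 1/2 = 1/2
(ψ ↔ φ) → ((φ ∨ ψ) ∨ (φ ∨ ψ)) = 5/6 → 1/2 = 2/3
((ψ → (ψ → (ψ → ψ))) → (φ ∨ (φ → ψ))) → ((ψ ↔ φ) → ((φ ∨ ψ) ∨ (φ ∨ ψ))) = 1 → 2/3 = 2/3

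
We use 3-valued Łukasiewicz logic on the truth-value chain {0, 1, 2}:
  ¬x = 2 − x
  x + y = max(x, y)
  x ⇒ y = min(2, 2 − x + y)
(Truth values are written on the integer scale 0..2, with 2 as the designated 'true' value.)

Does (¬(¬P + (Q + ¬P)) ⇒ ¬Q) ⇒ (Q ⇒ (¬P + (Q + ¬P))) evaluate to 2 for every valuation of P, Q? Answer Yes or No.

P = 0, Q = 0 ↦ 2
P = 0, Q = 1 ↦ 2
P = 0, Q = 2 ↦ 2
P = 1, Q = 0 ↦ 2
P = 1, Q = 1 ↦ 2
P = 1, Q = 2 ↦ 2
P = 2, Q = 0 ↦ 2
P = 2, Q = 1 ↦ 2
P = 2, Q = 2 ↦ 2
Every assignment gives a value ≥ 2.

Yes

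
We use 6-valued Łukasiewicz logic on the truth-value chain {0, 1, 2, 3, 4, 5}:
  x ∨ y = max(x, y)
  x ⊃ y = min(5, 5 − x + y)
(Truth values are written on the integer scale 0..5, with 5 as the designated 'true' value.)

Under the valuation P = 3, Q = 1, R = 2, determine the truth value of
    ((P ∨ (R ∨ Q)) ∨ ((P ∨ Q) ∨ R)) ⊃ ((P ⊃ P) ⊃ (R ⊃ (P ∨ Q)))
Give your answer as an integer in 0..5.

R ∨ Q = 2 ∨ 1 = 2
P ∨ (R ∨ Q) = 3 ∨ 2 = 3
P ∨ Q = 3 ∨ 1 = 3
(P ∨ Q) ∨ R = 3 ∨ 2 = 3
(P ∨ (R ∨ Q)) ∨ ((P ∨ Q) ∨ R) = 3 ∨ 3 = 3
P ⊃ P = 3 ⊃ 3 = 5
P ∨ Q = 3 ∨ 1 = 3
R ⊃ (P ∨ Q) = 2 ⊃ 3 = 5
(P ⊃ P) ⊃ (R ⊃ (P ∨ Q)) = 5 ⊃ 5 = 5
((P ∨ (R ∨ Q)) ∨ ((P ∨ Q) ∨ R)) ⊃ ((P ⊃ P) ⊃ (R ⊃ (P ∨ Q))) = 3 ⊃ 5 = 5

5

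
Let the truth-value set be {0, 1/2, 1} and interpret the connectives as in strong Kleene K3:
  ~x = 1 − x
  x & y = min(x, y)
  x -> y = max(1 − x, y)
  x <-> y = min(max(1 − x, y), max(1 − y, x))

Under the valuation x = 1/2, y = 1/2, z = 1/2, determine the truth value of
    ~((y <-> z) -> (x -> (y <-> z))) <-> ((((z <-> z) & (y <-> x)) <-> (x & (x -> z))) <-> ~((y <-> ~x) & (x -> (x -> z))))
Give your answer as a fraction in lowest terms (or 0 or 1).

y <-> z = 1/2 <-> 1/2 = 1/2
y <-> z = 1/2 <-> 1/2 = 1/2
x -> (y <-> z) = 1/2 -> 1/2 = 1/2
(y <-> z) -> (x -> (y <-> z)) = 1/2 -> 1/2 = 1/2
~((y <-> z) -> (x -> (y <-> z))) = ~1/2 = 1/2
z <-> z = 1/2 <-> 1/2 = 1/2
y <-> x = 1/2 <-> 1/2 = 1/2
(z <-> z) & (y <-> x) = 1/2 & 1/2 = 1/2
x -> z = 1/2 -> 1/2 = 1/2
x & (x -> z) = 1/2 & 1/2 = 1/2
((z <-> z) & (y <-> x)) <-> (x & (x -> z)) = 1/2 <-> 1/2 = 1/2
~x = ~1/2 = 1/2
y <-> ~x = 1/2 <-> 1/2 = 1/2
x -> z = 1/2 -> 1/2 = 1/2
x -> (x -> z) = 1/2 -> 1/2 = 1/2
(y <-> ~x) & (x -> (x -> z)) = 1/2 & 1/2 = 1/2
~((y <-> ~x) & (x -> (x -> z))) = ~1/2 = 1/2
(((z <-> z) & (y <-> x)) <-> (x & (x -> z))) <-> ~((y <-> ~x) & (x -> (x -> z))) = 1/2 <-> 1/2 = 1/2
~((y <-> z) -> (x -> (y <-> z))) <-> ((((z <-> z) & (y <-> x)) <-> (x & (x -> z))) <-> ~((y <-> ~x) & (x -> (x -> z)))) = 1/2 <-> 1/2 = 1/2

1/2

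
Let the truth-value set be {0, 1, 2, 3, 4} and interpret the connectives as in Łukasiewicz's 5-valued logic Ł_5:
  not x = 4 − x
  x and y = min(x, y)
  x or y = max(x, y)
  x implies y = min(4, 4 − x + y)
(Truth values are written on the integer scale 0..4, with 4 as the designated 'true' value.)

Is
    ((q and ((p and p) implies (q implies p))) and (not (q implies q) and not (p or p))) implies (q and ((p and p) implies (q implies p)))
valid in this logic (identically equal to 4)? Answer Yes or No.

Yes

At p = 4, q = 1, for instance:
p and p = 4 and 4 = 4
q implies p = 1 implies 4 = 4
(p and p) implies (q implies p) = 4 implies 4 = 4
q and ((p and p) implies (q implies p)) = 1 and 4 = 1
q implies q = 1 implies 1 = 4
not (q implies q) = not 4 = 0
p or p = 4 or 4 = 4
not (p or p) = not 4 = 0
not (q implies q) and not (p or p) = 0 and 0 = 0
(q and ((p and p) implies (q implies p))) and (not (q implies q) and not (p or p)) = 1 and 0 = 0
((q and ((p and p) implies (q implies p))) and (not (q implies q) and not (p or p))) implies (q and ((p and p) implies (q implies p))) = 0 implies 1 = 4
and checking the remaining 24 assignments likewise gives ≥ 4 in every case.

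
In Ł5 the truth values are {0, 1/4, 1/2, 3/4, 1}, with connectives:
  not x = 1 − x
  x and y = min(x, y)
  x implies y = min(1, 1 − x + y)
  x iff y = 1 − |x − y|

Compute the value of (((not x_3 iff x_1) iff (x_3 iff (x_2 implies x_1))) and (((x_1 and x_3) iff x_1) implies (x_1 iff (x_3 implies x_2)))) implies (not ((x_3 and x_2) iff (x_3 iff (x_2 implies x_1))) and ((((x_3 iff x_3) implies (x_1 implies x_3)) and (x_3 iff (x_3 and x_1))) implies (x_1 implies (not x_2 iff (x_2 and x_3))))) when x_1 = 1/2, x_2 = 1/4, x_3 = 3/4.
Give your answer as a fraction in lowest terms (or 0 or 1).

not x_3 = not 3/4 = 1/4
not x_3 iff x_1 = 1/4 iff 1/2 = 3/4
x_2 implies x_1 = 1/4 implies 1/2 = 1
x_3 iff (x_2 implies x_1) = 3/4 iff 1 = 3/4
(not x_3 iff x_1) iff (x_3 iff (x_2 implies x_1)) = 3/4 iff 3/4 = 1
x_1 and x_3 = 1/2 and 3/4 = 1/2
(x_1 and x_3) iff x_1 = 1/2 iff 1/2 = 1
x_3 implies x_2 = 3/4 implies 1/4 = 1/2
x_1 iff (x_3 implies x_2) = 1/2 iff 1/2 = 1
((x_1 and x_3) iff x_1) implies (x_1 iff (x_3 implies x_2)) = 1 implies 1 = 1
((not x_3 iff x_1) iff (x_3 iff (x_2 implies x_1))) and (((x_1 and x_3) iff x_1) implies (x_1 iff (x_3 implies x_2))) = 1 and 1 = 1
x_3 and x_2 = 3/4 and 1/4 = 1/4
x_2 implies x_1 = 1/4 implies 1/2 = 1
x_3 iff (x_2 implies x_1) = 3/4 iff 1 = 3/4
(x_3 and x_2) iff (x_3 iff (x_2 implies x_1)) = 1/4 iff 3/4 = 1/2
not ((x_3 and x_2) iff (x_3 iff (x_2 implies x_1))) = not 1/2 = 1/2
x_3 iff x_3 = 3/4 iff 3/4 = 1
x_1 implies x_3 = 1/2 implies 3/4 = 1
(x_3 iff x_3) implies (x_1 implies x_3) = 1 implies 1 = 1
x_3 and x_1 = 3/4 and 1/2 = 1/2
x_3 iff (x_3 and x_1) = 3/4 iff 1/2 = 3/4
((x_3 iff x_3) implies (x_1 implies x_3)) and (x_3 iff (x_3 and x_1)) = 1 and 3/4 = 3/4
not x_2 = not 1/4 = 3/4
x_2 and x_3 = 1/4 and 3/4 = 1/4
not x_2 iff (x_2 and x_3) = 3/4 iff 1/4 = 1/2
x_1 implies (not x_2 iff (x_2 and x_3)) = 1/2 implies 1/2 = 1
(((x_3 iff x_3) implies (x_1 implies x_3)) and (x_3 iff (x_3 and x_1))) implies (x_1 implies (not x_2 iff (x_2 and x_3))) = 3/4 implies 1 = 1
not ((x_3 and x_2) iff (x_3 iff (x_2 implies x_1))) and ((((x_3 iff x_3) implies (x_1 implies x_3)) and (x_3 iff (x_3 and x_1))) implies (x_1 implies (not x_2 iff (x_2 and x_3)))) = 1/2 and 1 = 1/2
(((not x_3 iff x_1) iff (x_3 iff (x_2 implies x_1))) and (((x_1 and x_3) iff x_1) implies (x_1 iff (x_3 implies x_2)))) implies (not ((x_3 and x_2) iff (x_3 iff (x_2 implies x_1))) and ((((x_3 iff x_3) implies (x_1 implies x_3)) and (x_3 iff (x_3 and x_1))) implies (x_1 implies (not x_2 iff (x_2 and x_3))))) = 1 implies 1/2 = 1/2

1/2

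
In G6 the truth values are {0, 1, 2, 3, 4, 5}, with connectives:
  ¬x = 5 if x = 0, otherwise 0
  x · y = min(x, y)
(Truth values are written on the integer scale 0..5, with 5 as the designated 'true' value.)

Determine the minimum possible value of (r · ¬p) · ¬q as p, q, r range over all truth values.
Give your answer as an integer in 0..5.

0

Take p = 0, q = 0, r = 0:
¬p = ¬0 = 5
r · ¬p = 0 · 5 = 0
¬q = ¬0 = 5
(r · ¬p) · ¬q = 0 · 5 = 0
No assignment yields a value below 0, so this is the minimum.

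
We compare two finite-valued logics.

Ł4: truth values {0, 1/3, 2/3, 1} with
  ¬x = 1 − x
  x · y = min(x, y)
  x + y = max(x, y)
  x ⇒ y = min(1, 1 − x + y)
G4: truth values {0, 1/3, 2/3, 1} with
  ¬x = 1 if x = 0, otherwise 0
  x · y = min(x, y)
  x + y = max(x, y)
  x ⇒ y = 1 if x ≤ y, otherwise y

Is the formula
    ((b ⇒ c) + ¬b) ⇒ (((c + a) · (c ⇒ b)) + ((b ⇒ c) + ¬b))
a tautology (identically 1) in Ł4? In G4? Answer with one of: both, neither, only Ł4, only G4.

In Ł4: every assignment gives 1 — tautology.
In G4: every assignment gives 1 — tautology.

both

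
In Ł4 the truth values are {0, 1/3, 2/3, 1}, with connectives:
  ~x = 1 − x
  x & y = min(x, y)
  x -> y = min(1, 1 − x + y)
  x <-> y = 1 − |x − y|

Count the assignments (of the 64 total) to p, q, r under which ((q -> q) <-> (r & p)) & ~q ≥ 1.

value 1: 1 assignment (counts)
value 2/3: 7 assignments
value 1/3: 19 assignments
value 0: 37 assignments
So 1 of the 64 assignments meets the threshold.

1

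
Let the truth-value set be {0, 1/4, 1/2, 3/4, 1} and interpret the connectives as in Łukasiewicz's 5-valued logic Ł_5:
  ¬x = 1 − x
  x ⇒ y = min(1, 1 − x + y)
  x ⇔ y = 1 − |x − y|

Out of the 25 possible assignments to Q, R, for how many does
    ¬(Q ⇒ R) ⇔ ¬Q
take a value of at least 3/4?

8

value 1: 3 assignments (counts)
value 3/4: 5 assignments (counts)
value 1/2: 6 assignments
value 1/4: 5 assignments
value 0: 6 assignments
So 8 of the 25 assignments meet the threshold.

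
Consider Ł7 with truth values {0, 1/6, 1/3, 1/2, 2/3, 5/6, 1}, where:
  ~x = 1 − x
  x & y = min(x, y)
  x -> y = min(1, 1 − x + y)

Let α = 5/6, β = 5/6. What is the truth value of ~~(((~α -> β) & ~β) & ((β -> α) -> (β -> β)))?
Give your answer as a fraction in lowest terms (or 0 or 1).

~α = ~5/6 = 1/6
~α -> β = 1/6 -> 5/6 = 1
~β = ~5/6 = 1/6
(~α -> β) & ~β = 1 & 1/6 = 1/6
β -> α = 5/6 -> 5/6 = 1
β -> β = 5/6 -> 5/6 = 1
(β -> α) -> (β -> β) = 1 -> 1 = 1
((~α -> β) & ~β) & ((β -> α) -> (β -> β)) = 1/6 & 1 = 1/6
~(((~α -> β) & ~β) & ((β -> α) -> (β -> β))) = ~1/6 = 5/6
~~(((~α -> β) & ~β) & ((β -> α) -> (β -> β))) = ~5/6 = 1/6

1/6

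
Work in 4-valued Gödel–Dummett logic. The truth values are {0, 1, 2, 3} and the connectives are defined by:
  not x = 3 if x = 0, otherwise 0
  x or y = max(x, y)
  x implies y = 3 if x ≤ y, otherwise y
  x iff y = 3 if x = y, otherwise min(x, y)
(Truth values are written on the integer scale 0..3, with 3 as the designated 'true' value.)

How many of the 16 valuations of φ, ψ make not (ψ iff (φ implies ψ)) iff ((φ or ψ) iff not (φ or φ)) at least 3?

12

φ = 0, ψ = 0 ↦ 0  <
φ = 0, ψ = 1 ↦ 0  <
φ = 0, ψ = 2 ↦ 0  <
φ = 0, ψ = 3 ↦ 0  <
φ = 1, ψ = 0 ↦ 3  ≥
φ = 1, ψ = 1 ↦ 3  ≥
φ = 1, ψ = 2 ↦ 3  ≥
φ = 1, ψ = 3 ↦ 3  ≥
φ = 2, ψ = 0 ↦ 3  ≥
φ = 2, ψ = 1 ↦ 3  ≥
φ = 2, ψ = 2 ↦ 3  ≥
φ = 2, ψ = 3 ↦ 3  ≥
φ = 3, ψ = 0 ↦ 3  ≥
φ = 3, ψ = 1 ↦ 3  ≥
φ = 3, ψ = 2 ↦ 3  ≥
φ = 3, ψ = 3 ↦ 3  ≥
So 12 of the 16 assignments meet the threshold.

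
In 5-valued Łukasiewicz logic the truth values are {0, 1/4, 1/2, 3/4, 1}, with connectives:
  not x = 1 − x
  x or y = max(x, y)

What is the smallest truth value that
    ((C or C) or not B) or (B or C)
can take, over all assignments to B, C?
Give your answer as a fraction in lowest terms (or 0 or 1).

1/2

Take B = 1/2, C = 0:
C or C = 0 or 0 = 0
not B = not 1/2 = 1/2
(C or C) or not B = 0 or 1/2 = 1/2
B or C = 1/2 or 0 = 1/2
((C or C) or not B) or (B or C) = 1/2 or 1/2 = 1/2
No assignment yields a value below 1/2, so this is the minimum.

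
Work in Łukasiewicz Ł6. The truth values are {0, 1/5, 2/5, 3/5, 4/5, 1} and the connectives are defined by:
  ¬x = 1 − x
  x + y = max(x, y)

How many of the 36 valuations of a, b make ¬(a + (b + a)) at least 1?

value 1: 1 assignment (counts)
value 4/5: 3 assignments
value 3/5: 5 assignments
value 2/5: 7 assignments
value 1/5: 9 assignments
value 0: 11 assignments
So 1 of the 36 assignments meets the threshold.

1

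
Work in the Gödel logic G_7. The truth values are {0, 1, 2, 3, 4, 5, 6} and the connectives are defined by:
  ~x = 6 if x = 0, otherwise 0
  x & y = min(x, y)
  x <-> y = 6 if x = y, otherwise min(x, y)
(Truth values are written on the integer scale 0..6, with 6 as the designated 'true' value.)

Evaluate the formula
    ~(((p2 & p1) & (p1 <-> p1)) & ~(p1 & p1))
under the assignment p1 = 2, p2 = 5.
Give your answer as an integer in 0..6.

p2 & p1 = 5 & 2 = 2
p1 <-> p1 = 2 <-> 2 = 6
(p2 & p1) & (p1 <-> p1) = 2 & 6 = 2
p1 & p1 = 2 & 2 = 2
~(p1 & p1) = ~2 = 0
((p2 & p1) & (p1 <-> p1)) & ~(p1 & p1) = 2 & 0 = 0
~(((p2 & p1) & (p1 <-> p1)) & ~(p1 & p1)) = ~0 = 6

6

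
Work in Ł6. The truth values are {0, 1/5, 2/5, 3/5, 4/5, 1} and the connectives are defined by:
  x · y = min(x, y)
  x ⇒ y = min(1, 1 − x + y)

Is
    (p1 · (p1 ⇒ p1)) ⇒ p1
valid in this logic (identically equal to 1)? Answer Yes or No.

p1 = 0 ↦ 1
p1 = 1/5 ↦ 1
p1 = 2/5 ↦ 1
p1 = 3/5 ↦ 1
p1 = 4/5 ↦ 1
p1 = 1 ↦ 1
Every assignment gives a value ≥ 1.

Yes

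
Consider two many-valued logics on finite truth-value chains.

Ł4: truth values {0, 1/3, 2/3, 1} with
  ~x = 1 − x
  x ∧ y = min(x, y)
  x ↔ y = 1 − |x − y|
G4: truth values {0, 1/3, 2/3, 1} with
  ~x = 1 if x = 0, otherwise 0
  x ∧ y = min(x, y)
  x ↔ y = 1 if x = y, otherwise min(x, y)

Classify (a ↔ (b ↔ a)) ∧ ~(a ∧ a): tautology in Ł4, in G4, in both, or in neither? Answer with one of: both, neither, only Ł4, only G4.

In Ł4: at a = 0, b = 0 the value is 0 — not a tautology.
In G4: at a = 0, b = 0 the value is 0 — not a tautology.

neither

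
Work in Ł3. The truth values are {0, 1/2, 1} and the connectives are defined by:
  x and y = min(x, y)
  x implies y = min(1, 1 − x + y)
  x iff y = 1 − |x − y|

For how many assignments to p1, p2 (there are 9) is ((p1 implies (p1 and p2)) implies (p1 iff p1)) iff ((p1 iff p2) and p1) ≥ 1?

p1 = 0, p2 = 0 ↦ 0  <
p1 = 0, p2 = 1/2 ↦ 0  <
p1 = 0, p2 = 1 ↦ 0  <
p1 = 1/2, p2 = 0 ↦ 1/2  <
p1 = 1/2, p2 = 1/2 ↦ 1/2  <
p1 = 1/2, p2 = 1 ↦ 1/2  <
p1 = 1, p2 = 0 ↦ 0  <
p1 = 1, p2 = 1/2 ↦ 1/2  <
p1 = 1, p2 = 1 ↦ 1  ≥
So 1 of the 9 assignments meets the threshold.

1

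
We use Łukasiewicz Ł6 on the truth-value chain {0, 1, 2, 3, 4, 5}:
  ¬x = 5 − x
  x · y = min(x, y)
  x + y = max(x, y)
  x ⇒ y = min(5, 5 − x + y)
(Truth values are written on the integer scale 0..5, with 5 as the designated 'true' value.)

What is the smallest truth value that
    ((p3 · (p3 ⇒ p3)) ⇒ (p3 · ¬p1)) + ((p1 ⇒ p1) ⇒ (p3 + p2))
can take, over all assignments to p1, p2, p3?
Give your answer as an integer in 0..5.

Take p1 = 4, p2 = 0, p3 = 3:
p3 ⇒ p3 = 3 ⇒ 3 = 5
p3 · (p3 ⇒ p3) = 3 · 5 = 3
¬p1 = ¬4 = 1
p3 · ¬p1 = 3 · 1 = 1
(p3 · (p3 ⇒ p3)) ⇒ (p3 · ¬p1) = 3 ⇒ 1 = 3
p1 ⇒ p1 = 4 ⇒ 4 = 5
p3 + p2 = 3 + 0 = 3
(p1 ⇒ p1) ⇒ (p3 + p2) = 5 ⇒ 3 = 3
((p3 · (p3 ⇒ p3)) ⇒ (p3 · ¬p1)) + ((p1 ⇒ p1) ⇒ (p3 + p2)) = 3 + 3 = 3
No assignment yields a value below 3, so this is the minimum.

3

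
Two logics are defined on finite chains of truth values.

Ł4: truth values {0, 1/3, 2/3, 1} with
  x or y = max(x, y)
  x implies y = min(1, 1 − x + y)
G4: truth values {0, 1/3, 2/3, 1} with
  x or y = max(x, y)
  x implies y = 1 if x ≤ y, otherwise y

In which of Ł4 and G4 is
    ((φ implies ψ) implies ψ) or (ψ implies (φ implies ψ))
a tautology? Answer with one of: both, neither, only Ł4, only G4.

both

In Ł4: every assignment gives 1 — tautology.
In G4: every assignment gives 1 — tautology.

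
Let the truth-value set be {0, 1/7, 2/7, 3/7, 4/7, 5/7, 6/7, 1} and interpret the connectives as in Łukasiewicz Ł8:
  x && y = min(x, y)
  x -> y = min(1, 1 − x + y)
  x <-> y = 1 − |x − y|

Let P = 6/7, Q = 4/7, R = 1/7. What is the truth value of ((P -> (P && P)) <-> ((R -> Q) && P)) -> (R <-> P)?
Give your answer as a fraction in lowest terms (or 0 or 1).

P && P = 6/7 && 6/7 = 6/7
P -> (P && P) = 6/7 -> 6/7 = 1
R -> Q = 1/7 -> 4/7 = 1
(R -> Q) && P = 1 && 6/7 = 6/7
(P -> (P && P)) <-> ((R -> Q) && P) = 1 <-> 6/7 = 6/7
R <-> P = 1/7 <-> 6/7 = 2/7
((P -> (P && P)) <-> ((R -> Q) && P)) -> (R <-> P) = 6/7 -> 2/7 = 3/7

3/7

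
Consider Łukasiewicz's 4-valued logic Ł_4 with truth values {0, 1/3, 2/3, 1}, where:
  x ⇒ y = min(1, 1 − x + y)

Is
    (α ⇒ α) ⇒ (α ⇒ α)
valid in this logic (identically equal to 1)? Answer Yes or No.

Yes

α = 0 ↦ 1
α = 1/3 ↦ 1
α = 2/3 ↦ 1
α = 1 ↦ 1
Every assignment gives a value ≥ 1.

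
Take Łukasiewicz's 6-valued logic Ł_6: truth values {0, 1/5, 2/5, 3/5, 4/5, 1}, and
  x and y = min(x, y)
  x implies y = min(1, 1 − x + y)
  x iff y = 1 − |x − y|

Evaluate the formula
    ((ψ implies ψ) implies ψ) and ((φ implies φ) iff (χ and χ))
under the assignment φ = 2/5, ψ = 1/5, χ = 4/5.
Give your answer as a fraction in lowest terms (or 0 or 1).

1/5

ψ implies ψ = 1/5 implies 1/5 = 1
(ψ implies ψ) implies ψ = 1 implies 1/5 = 1/5
φ implies φ = 2/5 implies 2/5 = 1
χ and χ = 4/5 and 4/5 = 4/5
(φ implies φ) iff (χ and χ) = 1 iff 4/5 = 4/5
((ψ implies ψ) implies ψ) and ((φ implies φ) iff (χ and χ)) = 1/5 and 4/5 = 1/5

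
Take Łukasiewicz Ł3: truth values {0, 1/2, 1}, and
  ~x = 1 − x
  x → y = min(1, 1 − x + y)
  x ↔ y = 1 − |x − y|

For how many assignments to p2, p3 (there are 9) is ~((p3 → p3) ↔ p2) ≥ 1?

3

p2 = 0, p3 = 0 ↦ 1  ≥
p2 = 0, p3 = 1/2 ↦ 1  ≥
p2 = 0, p3 = 1 ↦ 1  ≥
p2 = 1/2, p3 = 0 ↦ 1/2  <
p2 = 1/2, p3 = 1/2 ↦ 1/2  <
p2 = 1/2, p3 = 1 ↦ 1/2  <
p2 = 1, p3 = 0 ↦ 0  <
p2 = 1, p3 = 1/2 ↦ 0  <
p2 = 1, p3 = 1 ↦ 0  <
So 3 of the 9 assignments meet the threshold.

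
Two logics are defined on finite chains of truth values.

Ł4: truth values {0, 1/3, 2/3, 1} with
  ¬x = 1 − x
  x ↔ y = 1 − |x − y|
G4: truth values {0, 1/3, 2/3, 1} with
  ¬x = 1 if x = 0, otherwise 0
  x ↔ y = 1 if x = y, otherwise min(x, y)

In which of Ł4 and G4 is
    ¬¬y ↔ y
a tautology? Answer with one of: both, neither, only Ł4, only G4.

In Ł4: every assignment gives 1 — tautology.
In G4: at y = 1/3 the value is 1/3 — not a tautology.

only Ł4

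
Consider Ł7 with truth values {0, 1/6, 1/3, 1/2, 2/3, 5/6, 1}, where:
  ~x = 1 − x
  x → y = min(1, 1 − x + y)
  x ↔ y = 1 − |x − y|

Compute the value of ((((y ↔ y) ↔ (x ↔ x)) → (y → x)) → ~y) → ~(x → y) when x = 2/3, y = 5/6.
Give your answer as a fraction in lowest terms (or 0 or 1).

2/3

y ↔ y = 5/6 ↔ 5/6 = 1
x ↔ x = 2/3 ↔ 2/3 = 1
(y ↔ y) ↔ (x ↔ x) = 1 ↔ 1 = 1
y → x = 5/6 → 2/3 = 5/6
((y ↔ y) ↔ (x ↔ x)) → (y → x) = 1 → 5/6 = 5/6
~y = ~5/6 = 1/6
(((y ↔ y) ↔ (x ↔ x)) → (y → x)) → ~y = 5/6 → 1/6 = 1/3
x → y = 2/3 → 5/6 = 1
~(x → y) = ~1 = 0
((((y ↔ y) ↔ (x ↔ x)) → (y → x)) → ~y) → ~(x → y) = 1/3 → 0 = 2/3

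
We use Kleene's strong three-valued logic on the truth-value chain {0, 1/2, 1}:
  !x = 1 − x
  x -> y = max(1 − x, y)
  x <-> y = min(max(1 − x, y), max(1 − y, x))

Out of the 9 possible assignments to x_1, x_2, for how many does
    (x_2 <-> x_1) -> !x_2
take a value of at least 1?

4

x_1 = 0, x_2 = 0 ↦ 1  ≥
x_1 = 0, x_2 = 1/2 ↦ 1/2  <
x_1 = 0, x_2 = 1 ↦ 1  ≥
x_1 = 1/2, x_2 = 0 ↦ 1  ≥
x_1 = 1/2, x_2 = 1/2 ↦ 1/2  <
x_1 = 1/2, x_2 = 1 ↦ 1/2  <
x_1 = 1, x_2 = 0 ↦ 1  ≥
x_1 = 1, x_2 = 1/2 ↦ 1/2  <
x_1 = 1, x_2 = 1 ↦ 0  <
So 4 of the 9 assignments meet the threshold.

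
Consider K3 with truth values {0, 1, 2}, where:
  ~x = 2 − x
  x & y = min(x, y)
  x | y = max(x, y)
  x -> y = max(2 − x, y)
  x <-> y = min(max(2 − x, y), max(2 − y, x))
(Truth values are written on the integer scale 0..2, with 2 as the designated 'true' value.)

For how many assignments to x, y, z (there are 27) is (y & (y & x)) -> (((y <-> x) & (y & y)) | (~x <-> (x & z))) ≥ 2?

19

value 2: 19 assignments (counts)
value 1: 8 assignments
So 19 of the 27 assignments meet the threshold.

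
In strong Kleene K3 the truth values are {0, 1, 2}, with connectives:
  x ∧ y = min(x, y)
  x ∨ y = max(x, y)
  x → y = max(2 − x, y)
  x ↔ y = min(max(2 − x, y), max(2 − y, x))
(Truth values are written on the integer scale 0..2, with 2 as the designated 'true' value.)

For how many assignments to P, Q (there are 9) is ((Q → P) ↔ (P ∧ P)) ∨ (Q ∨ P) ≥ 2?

5

P = 0, Q = 0 ↦ 0  <
P = 0, Q = 1 ↦ 1  <
P = 0, Q = 2 ↦ 2  ≥
P = 1, Q = 0 ↦ 1  <
P = 1, Q = 1 ↦ 1  <
P = 1, Q = 2 ↦ 2  ≥
P = 2, Q = 0 ↦ 2  ≥
P = 2, Q = 1 ↦ 2  ≥
P = 2, Q = 2 ↦ 2  ≥
So 5 of the 9 assignments meet the threshold.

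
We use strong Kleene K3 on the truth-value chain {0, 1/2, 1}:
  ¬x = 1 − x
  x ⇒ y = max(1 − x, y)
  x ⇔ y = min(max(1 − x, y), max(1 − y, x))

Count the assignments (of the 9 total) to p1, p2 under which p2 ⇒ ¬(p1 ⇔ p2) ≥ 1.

4

p1 = 0, p2 = 0 ↦ 1  ≥
p1 = 0, p2 = 1/2 ↦ 1/2  <
p1 = 0, p2 = 1 ↦ 1  ≥
p1 = 1/2, p2 = 0 ↦ 1  ≥
p1 = 1/2, p2 = 1/2 ↦ 1/2  <
p1 = 1/2, p2 = 1 ↦ 1/2  <
p1 = 1, p2 = 0 ↦ 1  ≥
p1 = 1, p2 = 1/2 ↦ 1/2  <
p1 = 1, p2 = 1 ↦ 0  <
So 4 of the 9 assignments meet the threshold.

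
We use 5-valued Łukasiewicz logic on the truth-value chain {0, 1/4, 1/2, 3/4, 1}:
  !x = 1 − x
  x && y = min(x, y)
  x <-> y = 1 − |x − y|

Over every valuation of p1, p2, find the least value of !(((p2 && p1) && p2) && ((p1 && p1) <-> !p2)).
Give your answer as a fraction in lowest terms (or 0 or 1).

Take p1 = 1/2, p2 = 1/2:
p2 && p1 = 1/2 && 1/2 = 1/2
(p2 && p1) && p2 = 1/2 && 1/2 = 1/2
p1 && p1 = 1/2 && 1/2 = 1/2
!p2 = !1/2 = 1/2
(p1 && p1) <-> !p2 = 1/2 <-> 1/2 = 1
((p2 && p1) && p2) && ((p1 && p1) <-> !p2) = 1/2 && 1 = 1/2
!(((p2 && p1) && p2) && ((p1 && p1) <-> !p2)) = !1/2 = 1/2
No assignment yields a value below 1/2, so this is the minimum.

1/2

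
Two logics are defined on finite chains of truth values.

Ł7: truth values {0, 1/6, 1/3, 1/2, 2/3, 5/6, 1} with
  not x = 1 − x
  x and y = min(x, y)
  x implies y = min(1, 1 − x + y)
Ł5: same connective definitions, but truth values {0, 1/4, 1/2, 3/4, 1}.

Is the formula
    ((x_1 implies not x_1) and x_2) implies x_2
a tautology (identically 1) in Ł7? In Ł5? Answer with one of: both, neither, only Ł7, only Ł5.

both

In Ł7: every assignment gives 1 — tautology.
In Ł5: every assignment gives 1 — tautology.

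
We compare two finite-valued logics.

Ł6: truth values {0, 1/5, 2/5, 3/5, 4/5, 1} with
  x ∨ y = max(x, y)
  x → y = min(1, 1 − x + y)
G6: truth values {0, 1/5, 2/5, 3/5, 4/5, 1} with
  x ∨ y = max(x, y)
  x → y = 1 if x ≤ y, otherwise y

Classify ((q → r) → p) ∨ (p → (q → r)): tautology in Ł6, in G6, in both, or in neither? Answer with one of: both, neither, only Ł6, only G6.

In Ł6: every assignment gives 1 — tautology.
In G6: every assignment gives 1 — tautology.

both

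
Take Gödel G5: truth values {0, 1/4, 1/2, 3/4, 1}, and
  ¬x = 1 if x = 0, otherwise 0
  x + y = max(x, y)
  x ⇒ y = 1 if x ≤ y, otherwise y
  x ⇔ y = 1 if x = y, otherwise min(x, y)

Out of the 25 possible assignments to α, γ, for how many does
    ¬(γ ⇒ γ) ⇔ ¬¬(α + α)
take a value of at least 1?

value 1: 5 assignments (counts)
value 0: 20 assignments
So 5 of the 25 assignments meet the threshold.

5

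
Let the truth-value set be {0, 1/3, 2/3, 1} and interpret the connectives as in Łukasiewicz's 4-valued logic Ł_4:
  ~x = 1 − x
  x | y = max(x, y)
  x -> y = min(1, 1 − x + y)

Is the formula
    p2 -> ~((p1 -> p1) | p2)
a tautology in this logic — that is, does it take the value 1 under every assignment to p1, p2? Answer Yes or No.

Counterexample: take p1 = 0, p2 = 1/3.
p1 -> p1 = 0 -> 0 = 1
(p1 -> p1) | p2 = 1 | 1/3 = 1
~((p1 -> p1) | p2) = ~1 = 0
p2 -> ~((p1 -> p1) | p2) = 1/3 -> 0 = 2/3
This gives 2/3 ≠ 1.

No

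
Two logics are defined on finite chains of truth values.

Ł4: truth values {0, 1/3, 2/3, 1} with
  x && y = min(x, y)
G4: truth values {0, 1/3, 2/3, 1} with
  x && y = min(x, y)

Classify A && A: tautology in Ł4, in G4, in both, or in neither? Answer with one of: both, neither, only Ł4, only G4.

In Ł4: at A = 0 the value is 0 — not a tautology.
In G4: at A = 0 the value is 0 — not a tautology.

neither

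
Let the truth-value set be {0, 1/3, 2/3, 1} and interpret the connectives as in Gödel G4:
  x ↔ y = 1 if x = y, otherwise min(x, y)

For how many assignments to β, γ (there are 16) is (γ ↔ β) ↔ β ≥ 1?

7

β = 0, γ = 0 ↦ 0  <
β = 0, γ = 1/3 ↦ 1  ≥
β = 0, γ = 2/3 ↦ 1  ≥
β = 0, γ = 1 ↦ 1  ≥
β = 1/3, γ = 0 ↦ 0  <
β = 1/3, γ = 1/3 ↦ 1/3  <
β = 1/3, γ = 2/3 ↦ 1  ≥
β = 1/3, γ = 1 ↦ 1  ≥
β = 2/3, γ = 0 ↦ 0  <
β = 2/3, γ = 1/3 ↦ 1/3  <
β = 2/3, γ = 2/3 ↦ 2/3  <
β = 2/3, γ = 1 ↦ 1  ≥
β = 1, γ = 0 ↦ 0  <
β = 1, γ = 1/3 ↦ 1/3  <
β = 1, γ = 2/3 ↦ 2/3  <
β = 1, γ = 1 ↦ 1  ≥
So 7 of the 16 assignments meet the threshold.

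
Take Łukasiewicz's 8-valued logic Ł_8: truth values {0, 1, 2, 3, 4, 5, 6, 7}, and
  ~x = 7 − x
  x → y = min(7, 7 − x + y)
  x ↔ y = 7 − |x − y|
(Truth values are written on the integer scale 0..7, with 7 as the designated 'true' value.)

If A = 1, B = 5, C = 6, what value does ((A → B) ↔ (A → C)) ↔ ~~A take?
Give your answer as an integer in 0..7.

1

A → B = 1 → 5 = 7
A → C = 1 → 6 = 7
(A → B) ↔ (A → C) = 7 ↔ 7 = 7
~A = ~1 = 6
~~A = ~6 = 1
((A → B) ↔ (A → C)) ↔ ~~A = 7 ↔ 1 = 1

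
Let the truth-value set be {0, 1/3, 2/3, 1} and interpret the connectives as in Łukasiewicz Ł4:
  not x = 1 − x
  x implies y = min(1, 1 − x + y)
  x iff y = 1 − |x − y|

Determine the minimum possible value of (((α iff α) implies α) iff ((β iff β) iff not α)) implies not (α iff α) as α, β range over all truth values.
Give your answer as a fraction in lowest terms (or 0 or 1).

Take α = 1/3, β = 0:
α iff α = 1/3 iff 1/3 = 1
(α iff α) implies α = 1 implies 1/3 = 1/3
β iff β = 0 iff 0 = 1
not α = not 1/3 = 2/3
(β iff β) iff not α = 1 iff 2/3 = 2/3
((α iff α) implies α) iff ((β iff β) iff not α) = 1/3 iff 2/3 = 2/3
α iff α = 1/3 iff 1/3 = 1
not (α iff α) = not 1 = 0
(((α iff α) implies α) iff ((β iff β) iff not α)) implies not (α iff α) = 2/3 implies 0 = 1/3
No assignment yields a value below 1/3, so this is the minimum.

1/3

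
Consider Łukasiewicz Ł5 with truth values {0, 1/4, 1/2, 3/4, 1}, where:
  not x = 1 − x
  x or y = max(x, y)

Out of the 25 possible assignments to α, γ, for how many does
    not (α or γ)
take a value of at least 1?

value 1: 1 assignment (counts)
value 3/4: 3 assignments
value 1/2: 5 assignments
value 1/4: 7 assignments
value 0: 9 assignments
So 1 of the 25 assignments meets the threshold.

1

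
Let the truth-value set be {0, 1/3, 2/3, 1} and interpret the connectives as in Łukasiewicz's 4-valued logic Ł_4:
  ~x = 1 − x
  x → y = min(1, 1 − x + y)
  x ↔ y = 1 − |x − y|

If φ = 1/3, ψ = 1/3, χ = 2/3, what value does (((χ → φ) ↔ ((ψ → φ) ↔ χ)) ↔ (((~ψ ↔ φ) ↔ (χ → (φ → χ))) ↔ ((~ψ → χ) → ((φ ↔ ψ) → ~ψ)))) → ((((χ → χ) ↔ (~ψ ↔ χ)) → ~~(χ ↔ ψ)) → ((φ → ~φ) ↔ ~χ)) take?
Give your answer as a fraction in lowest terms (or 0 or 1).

χ → φ = 2/3 → 1/3 = 2/3
ψ → φ = 1/3 → 1/3 = 1
(ψ → φ) ↔ χ = 1 ↔ 2/3 = 2/3
(χ → φ) ↔ ((ψ → φ) ↔ χ) = 2/3 ↔ 2/3 = 1
~ψ = ~1/3 = 2/3
~ψ ↔ φ = 2/3 ↔ 1/3 = 2/3
φ → χ = 1/3 → 2/3 = 1
χ → (φ → χ) = 2/3 → 1 = 1
(~ψ ↔ φ) ↔ (χ → (φ → χ)) = 2/3 ↔ 1 = 2/3
~ψ = ~1/3 = 2/3
~ψ → χ = 2/3 → 2/3 = 1
φ ↔ ψ = 1/3 ↔ 1/3 = 1
~ψ = ~1/3 = 2/3
(φ ↔ ψ) → ~ψ = 1 → 2/3 = 2/3
(~ψ → χ) → ((φ ↔ ψ) → ~ψ) = 1 → 2/3 = 2/3
((~ψ ↔ φ) ↔ (χ → (φ → χ))) ↔ ((~ψ → χ) → ((φ ↔ ψ) → ~ψ)) = 2/3 ↔ 2/3 = 1
((χ → φ) ↔ ((ψ → φ) ↔ χ)) ↔ (((~ψ ↔ φ) ↔ (χ → (φ → χ))) ↔ ((~ψ → χ) → ((φ ↔ ψ) → ~ψ))) = 1 ↔ 1 = 1
χ → χ = 2/3 → 2/3 = 1
~ψ = ~1/3 = 2/3
~ψ ↔ χ = 2/3 ↔ 2/3 = 1
(χ → χ) ↔ (~ψ ↔ χ) = 1 ↔ 1 = 1
χ ↔ ψ = 2/3 ↔ 1/3 = 2/3
~(χ ↔ ψ) = ~2/3 = 1/3
~~(χ ↔ ψ) = ~1/3 = 2/3
((χ → χ) ↔ (~ψ ↔ χ)) → ~~(χ ↔ ψ) = 1 → 2/3 = 2/3
~φ = ~1/3 = 2/3
φ → ~φ = 1/3 → 2/3 = 1
~χ = ~2/3 = 1/3
(φ → ~φ) ↔ ~χ = 1 ↔ 1/3 = 1/3
(((χ → χ) ↔ (~ψ ↔ χ)) → ~~(χ ↔ ψ)) → ((φ → ~φ) ↔ ~χ) = 2/3 → 1/3 = 2/3
(((χ → φ) ↔ ((ψ → φ) ↔ χ)) ↔ (((~ψ ↔ φ) ↔ (χ → (φ → χ))) ↔ ((~ψ → χ) → ((φ ↔ ψ) → ~ψ)))) → ((((χ → χ) ↔ (~ψ ↔ χ)) → ~~(χ ↔ ψ)) → ((φ → ~φ) ↔ ~χ)) = 1 → 2/3 = 2/3

2/3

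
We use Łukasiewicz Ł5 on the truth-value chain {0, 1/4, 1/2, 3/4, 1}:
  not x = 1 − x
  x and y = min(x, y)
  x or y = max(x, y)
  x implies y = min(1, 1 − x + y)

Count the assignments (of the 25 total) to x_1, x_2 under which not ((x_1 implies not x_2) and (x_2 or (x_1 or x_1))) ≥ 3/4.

value 1: 2 assignments (counts)
value 3/4: 5 assignments (counts)
value 1/2: 8 assignments
value 1/4: 8 assignments
value 0: 2 assignments
So 7 of the 25 assignments meet the threshold.

7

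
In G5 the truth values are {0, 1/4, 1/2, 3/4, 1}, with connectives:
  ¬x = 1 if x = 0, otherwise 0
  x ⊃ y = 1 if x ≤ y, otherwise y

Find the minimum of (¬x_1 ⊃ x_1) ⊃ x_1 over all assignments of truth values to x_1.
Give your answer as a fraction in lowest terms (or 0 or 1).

Take x_1 = 1/4:
¬x_1 = ¬1/4 = 0
¬x_1 ⊃ x_1 = 0 ⊃ 1/4 = 1
(¬x_1 ⊃ x_1) ⊃ x_1 = 1 ⊃ 1/4 = 1/4
No assignment yields a value below 1/4, so this is the minimum.

1/4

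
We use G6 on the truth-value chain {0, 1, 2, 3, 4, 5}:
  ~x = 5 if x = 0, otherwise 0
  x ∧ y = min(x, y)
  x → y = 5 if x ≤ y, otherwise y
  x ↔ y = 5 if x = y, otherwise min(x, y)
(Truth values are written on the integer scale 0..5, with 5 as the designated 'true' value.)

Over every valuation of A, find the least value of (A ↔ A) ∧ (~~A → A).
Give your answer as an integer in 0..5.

Take A = 1:
A ↔ A = 1 ↔ 1 = 5
~A = ~1 = 0
~~A = ~0 = 5
~~A → A = 5 → 1 = 1
(A ↔ A) ∧ (~~A → A) = 5 ∧ 1 = 1
No assignment yields a value below 1, so this is the minimum.

1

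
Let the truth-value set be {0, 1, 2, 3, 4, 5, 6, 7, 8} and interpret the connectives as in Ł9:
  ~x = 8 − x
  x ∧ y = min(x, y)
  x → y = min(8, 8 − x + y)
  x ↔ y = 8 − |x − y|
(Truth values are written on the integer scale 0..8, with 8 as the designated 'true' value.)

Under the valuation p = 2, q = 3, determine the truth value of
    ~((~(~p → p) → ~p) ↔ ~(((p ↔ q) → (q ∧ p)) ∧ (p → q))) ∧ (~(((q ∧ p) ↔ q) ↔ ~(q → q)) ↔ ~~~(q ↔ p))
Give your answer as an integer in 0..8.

~p = ~2 = 6
~p → p = 6 → 2 = 4
~(~p → p) = ~4 = 4
~p = ~2 = 6
~(~p → p) → ~p = 4 → 6 = 8
p ↔ q = 2 ↔ 3 = 7
q ∧ p = 3 ∧ 2 = 2
(p ↔ q) → (q ∧ p) = 7 → 2 = 3
p → q = 2 → 3 = 8
((p ↔ q) → (q ∧ p)) ∧ (p → q) = 3 ∧ 8 = 3
~(((p ↔ q) → (q ∧ p)) ∧ (p → q)) = ~3 = 5
(~(~p → p) → ~p) ↔ ~(((p ↔ q) → (q ∧ p)) ∧ (p → q)) = 8 ↔ 5 = 5
~((~(~p → p) → ~p) ↔ ~(((p ↔ q) → (q ∧ p)) ∧ (p → q))) = ~5 = 3
q ∧ p = 3 ∧ 2 = 2
(q ∧ p) ↔ q = 2 ↔ 3 = 7
q → q = 3 → 3 = 8
~(q → q) = ~8 = 0
((q ∧ p) ↔ q) ↔ ~(q → q) = 7 ↔ 0 = 1
~(((q ∧ p) ↔ q) ↔ ~(q → q)) = ~1 = 7
q ↔ p = 3 ↔ 2 = 7
~(q ↔ p) = ~7 = 1
~~(q ↔ p) = ~1 = 7
~~~(q ↔ p) = ~7 = 1
~(((q ∧ p) ↔ q) ↔ ~(q → q)) ↔ ~~~(q ↔ p) = 7 ↔ 1 = 2
~((~(~p → p) → ~p) ↔ ~(((p ↔ q) → (q ∧ p)) ∧ (p → q))) ∧ (~(((q ∧ p) ↔ q) ↔ ~(q → q)) ↔ ~~~(q ↔ p)) = 3 ∧ 2 = 2

2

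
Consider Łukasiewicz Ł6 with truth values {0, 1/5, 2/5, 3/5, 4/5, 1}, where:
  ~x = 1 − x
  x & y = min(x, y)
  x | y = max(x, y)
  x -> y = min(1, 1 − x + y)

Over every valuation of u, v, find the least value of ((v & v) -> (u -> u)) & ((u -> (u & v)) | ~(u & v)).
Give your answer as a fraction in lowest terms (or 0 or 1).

Take u = 4/5, v = 2/5:
v & v = 2/5 & 2/5 = 2/5
u -> u = 4/5 -> 4/5 = 1
(v & v) -> (u -> u) = 2/5 -> 1 = 1
u & v = 4/5 & 2/5 = 2/5
u -> (u & v) = 4/5 -> 2/5 = 3/5
u & v = 4/5 & 2/5 = 2/5
~(u & v) = ~2/5 = 3/5
(u -> (u & v)) | ~(u & v) = 3/5 | 3/5 = 3/5
((v & v) -> (u -> u)) & ((u -> (u & v)) | ~(u & v)) = 1 & 3/5 = 3/5
No assignment yields a value below 3/5, so this is the minimum.

3/5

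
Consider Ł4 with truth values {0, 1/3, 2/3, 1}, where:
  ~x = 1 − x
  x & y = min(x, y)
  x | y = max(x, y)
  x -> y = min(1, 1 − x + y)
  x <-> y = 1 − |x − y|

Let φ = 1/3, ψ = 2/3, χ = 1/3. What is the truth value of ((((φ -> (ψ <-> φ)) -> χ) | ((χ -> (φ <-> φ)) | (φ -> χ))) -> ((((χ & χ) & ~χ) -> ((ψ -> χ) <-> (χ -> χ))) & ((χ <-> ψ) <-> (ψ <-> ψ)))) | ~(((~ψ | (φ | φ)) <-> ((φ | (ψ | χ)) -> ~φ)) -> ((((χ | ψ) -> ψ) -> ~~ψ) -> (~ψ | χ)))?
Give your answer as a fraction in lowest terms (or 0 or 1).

2/3

ψ <-> φ = 2/3 <-> 1/3 = 2/3
φ -> (ψ <-> φ) = 1/3 -> 2/3 = 1
(φ -> (ψ <-> φ)) -> χ = 1 -> 1/3 = 1/3
φ <-> φ = 1/3 <-> 1/3 = 1
χ -> (φ <-> φ) = 1/3 -> 1 = 1
φ -> χ = 1/3 -> 1/3 = 1
(χ -> (φ <-> φ)) | (φ -> χ) = 1 | 1 = 1
((φ -> (ψ <-> φ)) -> χ) | ((χ -> (φ <-> φ)) | (φ -> χ)) = 1/3 | 1 = 1
χ & χ = 1/3 & 1/3 = 1/3
~χ = ~1/3 = 2/3
(χ & χ) & ~χ = 1/3 & 2/3 = 1/3
ψ -> χ = 2/3 -> 1/3 = 2/3
χ -> χ = 1/3 -> 1/3 = 1
(ψ -> χ) <-> (χ -> χ) = 2/3 <-> 1 = 2/3
((χ & χ) & ~χ) -> ((ψ -> χ) <-> (χ -> χ)) = 1/3 -> 2/3 = 1
χ <-> ψ = 1/3 <-> 2/3 = 2/3
ψ <-> ψ = 2/3 <-> 2/3 = 1
(χ <-> ψ) <-> (ψ <-> ψ) = 2/3 <-> 1 = 2/3
(((χ & χ) & ~χ) -> ((ψ -> χ) <-> (χ -> χ))) & ((χ <-> ψ) <-> (ψ <-> ψ)) = 1 & 2/3 = 2/3
(((φ -> (ψ <-> φ)) -> χ) | ((χ -> (φ <-> φ)) | (φ -> χ))) -> ((((χ & χ) & ~χ) -> ((ψ -> χ) <-> (χ -> χ))) & ((χ <-> ψ) <-> (ψ <-> ψ))) = 1 -> 2/3 = 2/3
~ψ = ~2/3 = 1/3
φ | φ = 1/3 | 1/3 = 1/3
~ψ | (φ | φ) = 1/3 | 1/3 = 1/3
ψ | χ = 2/3 | 1/3 = 2/3
φ | (ψ | χ) = 1/3 | 2/3 = 2/3
~φ = ~1/3 = 2/3
(φ | (ψ | χ)) -> ~φ = 2/3 -> 2/3 = 1
(~ψ | (φ | φ)) <-> ((φ | (ψ | χ)) -> ~φ) = 1/3 <-> 1 = 1/3
χ | ψ = 1/3 | 2/3 = 2/3
(χ | ψ) -> ψ = 2/3 -> 2/3 = 1
~ψ = ~2/3 = 1/3
~~ψ = ~1/3 = 2/3
((χ | ψ) -> ψ) -> ~~ψ = 1 -> 2/3 = 2/3
~ψ = ~2/3 = 1/3
~ψ | χ = 1/3 | 1/3 = 1/3
(((χ | ψ) -> ψ) -> ~~ψ) -> (~ψ | χ) = 2/3 -> 1/3 = 2/3
((~ψ | (φ | φ)) <-> ((φ | (ψ | χ)) -> ~φ)) -> ((((χ | ψ) -> ψ) -> ~~ψ) -> (~ψ | χ)) = 1/3 -> 2/3 = 1
~(((~ψ | (φ | φ)) <-> ((φ | (ψ | χ)) -> ~φ)) -> ((((χ | ψ) -> ψ) -> ~~ψ) -> (~ψ | χ))) = ~1 = 0
((((φ -> (ψ <-> φ)) -> χ) | ((χ -> (φ <-> φ)) | (φ -> χ))) -> ((((χ & χ) & ~χ) -> ((ψ -> χ) <-> (χ -> χ))) & ((χ <-> ψ) <-> (ψ <-> ψ)))) | ~(((~ψ | (φ | φ)) <-> ((φ | (ψ | χ)) -> ~φ)) -> ((((χ | ψ) -> ψ) -> ~~ψ) -> (~ψ | χ))) = 2/3 | 0 = 2/3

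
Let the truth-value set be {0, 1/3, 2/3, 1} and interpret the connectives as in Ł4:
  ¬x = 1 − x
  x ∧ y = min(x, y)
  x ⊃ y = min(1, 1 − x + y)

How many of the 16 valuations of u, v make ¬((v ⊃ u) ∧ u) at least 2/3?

8

u = 0, v = 0 ↦ 1  ≥
u = 0, v = 1/3 ↦ 1  ≥
u = 0, v = 2/3 ↦ 1  ≥
u = 0, v = 1 ↦ 1  ≥
u = 1/3, v = 0 ↦ 2/3  ≥
u = 1/3, v = 1/3 ↦ 2/3  ≥
u = 1/3, v = 2/3 ↦ 2/3  ≥
u = 1/3, v = 1 ↦ 2/3  ≥
u = 2/3, v = 0 ↦ 1/3  <
u = 2/3, v = 1/3 ↦ 1/3  <
u = 2/3, v = 2/3 ↦ 1/3  <
u = 2/3, v = 1 ↦ 1/3  <
u = 1, v = 0 ↦ 0  <
u = 1, v = 1/3 ↦ 0  <
u = 1, v = 2/3 ↦ 0  <
u = 1, v = 1 ↦ 0  <
So 8 of the 16 assignments meet the threshold.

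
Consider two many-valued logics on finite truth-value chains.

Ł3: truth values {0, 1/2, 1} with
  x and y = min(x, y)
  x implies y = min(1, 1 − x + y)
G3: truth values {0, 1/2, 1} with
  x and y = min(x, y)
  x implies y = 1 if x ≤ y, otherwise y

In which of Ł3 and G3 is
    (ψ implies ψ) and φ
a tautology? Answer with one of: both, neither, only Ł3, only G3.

In Ł3: at φ = 0, ψ = 0 the value is 0 — not a tautology.
In G3: at φ = 0, ψ = 0 the value is 0 — not a tautology.

neither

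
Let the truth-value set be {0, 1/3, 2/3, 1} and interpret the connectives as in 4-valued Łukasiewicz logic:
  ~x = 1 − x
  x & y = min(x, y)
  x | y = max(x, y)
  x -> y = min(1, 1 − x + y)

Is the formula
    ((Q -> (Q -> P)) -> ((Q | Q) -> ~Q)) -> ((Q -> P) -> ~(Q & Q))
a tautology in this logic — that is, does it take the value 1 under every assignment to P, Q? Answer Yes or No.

No

Counterexample: take P = 1/3, Q = 1/3.
Q -> P = 1/3 -> 1/3 = 1
Q -> (Q -> P) = 1/3 -> 1 = 1
Q | Q = 1/3 | 1/3 = 1/3
~Q = ~1/3 = 2/3
(Q | Q) -> ~Q = 1/3 -> 2/3 = 1
(Q -> (Q -> P)) -> ((Q | Q) -> ~Q) = 1 -> 1 = 1
Q -> P = 1/3 -> 1/3 = 1
Q & Q = 1/3 & 1/3 = 1/3
~(Q & Q) = ~1/3 = 2/3
(Q -> P) -> ~(Q & Q) = 1 -> 2/3 = 2/3
((Q -> (Q -> P)) -> ((Q | Q) -> ~Q)) -> ((Q -> P) -> ~(Q & Q)) = 1 -> 2/3 = 2/3
This gives 2/3 ≠ 1.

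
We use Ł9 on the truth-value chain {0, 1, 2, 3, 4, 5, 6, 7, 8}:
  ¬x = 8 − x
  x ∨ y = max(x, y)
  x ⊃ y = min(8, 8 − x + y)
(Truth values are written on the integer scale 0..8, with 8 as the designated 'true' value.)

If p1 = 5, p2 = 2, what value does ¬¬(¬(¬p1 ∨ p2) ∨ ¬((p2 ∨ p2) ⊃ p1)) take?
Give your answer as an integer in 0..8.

¬p1 = ¬5 = 3
¬p1 ∨ p2 = 3 ∨ 2 = 3
¬(¬p1 ∨ p2) = ¬3 = 5
p2 ∨ p2 = 2 ∨ 2 = 2
(p2 ∨ p2) ⊃ p1 = 2 ⊃ 5 = 8
¬((p2 ∨ p2) ⊃ p1) = ¬8 = 0
¬(¬p1 ∨ p2) ∨ ¬((p2 ∨ p2) ⊃ p1) = 5 ∨ 0 = 5
¬(¬(¬p1 ∨ p2) ∨ ¬((p2 ∨ p2) ⊃ p1)) = ¬5 = 3
¬¬(¬(¬p1 ∨ p2) ∨ ¬((p2 ∨ p2) ⊃ p1)) = ¬3 = 5

5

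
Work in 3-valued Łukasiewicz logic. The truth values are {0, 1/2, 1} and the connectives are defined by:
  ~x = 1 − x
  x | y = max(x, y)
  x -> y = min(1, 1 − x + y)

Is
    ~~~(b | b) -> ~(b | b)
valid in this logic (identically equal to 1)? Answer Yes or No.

Yes

b = 0 ↦ 1
b = 1/2 ↦ 1
b = 1 ↦ 1
Every assignment gives a value ≥ 1.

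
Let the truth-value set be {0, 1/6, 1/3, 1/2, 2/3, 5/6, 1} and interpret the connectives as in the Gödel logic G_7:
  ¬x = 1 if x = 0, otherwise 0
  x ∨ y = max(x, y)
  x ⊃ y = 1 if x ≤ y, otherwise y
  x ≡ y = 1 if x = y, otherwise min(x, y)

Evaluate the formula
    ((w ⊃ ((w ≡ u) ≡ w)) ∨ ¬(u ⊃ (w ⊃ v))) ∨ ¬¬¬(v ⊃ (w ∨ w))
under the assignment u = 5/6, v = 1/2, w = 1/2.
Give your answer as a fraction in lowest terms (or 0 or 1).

w ≡ u = 1/2 ≡ 5/6 = 1/2
(w ≡ u) ≡ w = 1/2 ≡ 1/2 = 1
w ⊃ ((w ≡ u) ≡ w) = 1/2 ⊃ 1 = 1
w ⊃ v = 1/2 ⊃ 1/2 = 1
u ⊃ (w ⊃ v) = 5/6 ⊃ 1 = 1
¬(u ⊃ (w ⊃ v)) = ¬1 = 0
(w ⊃ ((w ≡ u) ≡ w)) ∨ ¬(u ⊃ (w ⊃ v)) = 1 ∨ 0 = 1
w ∨ w = 1/2 ∨ 1/2 = 1/2
v ⊃ (w ∨ w) = 1/2 ⊃ 1/2 = 1
¬(v ⊃ (w ∨ w)) = ¬1 = 0
¬¬(v ⊃ (w ∨ w)) = ¬0 = 1
¬¬¬(v ⊃ (w ∨ w)) = ¬1 = 0
((w ⊃ ((w ≡ u) ≡ w)) ∨ ¬(u ⊃ (w ⊃ v))) ∨ ¬¬¬(v ⊃ (w ∨ w)) = 1 ∨ 0 = 1

1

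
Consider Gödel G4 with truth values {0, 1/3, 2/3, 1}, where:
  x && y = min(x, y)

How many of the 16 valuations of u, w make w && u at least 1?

u = 0, w = 0 ↦ 0  <
u = 0, w = 1/3 ↦ 0  <
u = 0, w = 2/3 ↦ 0  <
u = 0, w = 1 ↦ 0  <
u = 1/3, w = 0 ↦ 0  <
u = 1/3, w = 1/3 ↦ 1/3  <
u = 1/3, w = 2/3 ↦ 1/3  <
u = 1/3, w = 1 ↦ 1/3  <
u = 2/3, w = 0 ↦ 0  <
u = 2/3, w = 1/3 ↦ 1/3  <
u = 2/3, w = 2/3 ↦ 2/3  <
u = 2/3, w = 1 ↦ 2/3  <
u = 1, w = 0 ↦ 0  <
u = 1, w = 1/3 ↦ 1/3  <
u = 1, w = 2/3 ↦ 2/3  <
u = 1, w = 1 ↦ 1  ≥
So 1 of the 16 assignments meets the threshold.

1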